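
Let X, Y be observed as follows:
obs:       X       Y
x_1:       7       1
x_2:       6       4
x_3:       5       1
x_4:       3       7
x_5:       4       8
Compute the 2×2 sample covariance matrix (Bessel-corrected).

Step 1 — column means:
  mean(X) = (7 + 6 + 5 + 3 + 4) / 5 = 25/5 = 5
  mean(Y) = (1 + 4 + 1 + 7 + 8) / 5 = 21/5 = 4.2

Step 2 — sample covariance S[i,j] = (1/(n-1)) · Σ_k (x_{k,i} - mean_i) · (x_{k,j} - mean_j), with n-1 = 4.
  S[X,X] = ((2)·(2) + (1)·(1) + (0)·(0) + (-2)·(-2) + (-1)·(-1)) / 4 = 10/4 = 2.5
  S[X,Y] = ((2)·(-3.2) + (1)·(-0.2) + (0)·(-3.2) + (-2)·(2.8) + (-1)·(3.8)) / 4 = -16/4 = -4
  S[Y,Y] = ((-3.2)·(-3.2) + (-0.2)·(-0.2) + (-3.2)·(-3.2) + (2.8)·(2.8) + (3.8)·(3.8)) / 4 = 42.8/4 = 10.7

S is symmetric (S[j,i] = S[i,j]). Assembling:

S = [[2.5, -4],
 [-4, 10.7]]


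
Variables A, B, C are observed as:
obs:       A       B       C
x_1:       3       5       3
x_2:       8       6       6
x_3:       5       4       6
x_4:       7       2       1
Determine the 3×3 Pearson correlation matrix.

Step 1 — column means:
  mean(A) = (3 + 8 + 5 + 7) / 4 = 23/4 = 5.75
  mean(B) = (5 + 6 + 4 + 2) / 4 = 17/4 = 4.25
  mean(C) = (3 + 6 + 6 + 1) / 4 = 16/4 = 4

Step 2 — sample variances and covariances s[i,j] = (1/(n-1)) · Σ_k (x_{k,i} - mean_i) · (x_{k,j} - mean_j), with n-1 = 3:
  s[A,A] = ((-2.75)·(-2.75) + (2.25)·(2.25) + (-0.75)·(-0.75) + (1.25)·(1.25)) / 3 = 14.75/3 = 4.9167
  s[A,B] = ((-2.75)·(0.75) + (2.25)·(1.75) + (-0.75)·(-0.25) + (1.25)·(-2.25)) / 3 = -0.75/3 = -0.25
  s[A,C] = ((-2.75)·(-1) + (2.25)·(2) + (-0.75)·(2) + (1.25)·(-3)) / 3 = 2/3 = 0.6667
  s[B,B] = ((0.75)·(0.75) + (1.75)·(1.75) + (-0.25)·(-0.25) + (-2.25)·(-2.25)) / 3 = 8.75/3 = 2.9167
  s[B,C] = ((0.75)·(-1) + (1.75)·(2) + (-0.25)·(2) + (-2.25)·(-3)) / 3 = 9/3 = 3
  s[C,C] = ((-1)·(-1) + (2)·(2) + (2)·(2) + (-3)·(-3)) / 3 = 18/3 = 6
  Sample standard deviations s_i = √(s[i,i]):
  s(A) = √(4.9167) = 2.2174
  s(B) = √(2.9167) = 1.7078
  s(C) = √(6) = 2.4495

Step 3 — r_{ij} = s_{ij} / (s_i · s_j):
  r[A,A] = 1 (diagonal).
  r[A,B] = -0.25 / (2.2174 · 1.7078) = -0.25 / 3.7869 = -0.066
  r[A,C] = 0.6667 / (2.2174 · 2.4495) = 0.6667 / 5.4314 = 0.1227
  r[B,B] = 1 (diagonal).
  r[B,C] = 3 / (1.7078 · 2.4495) = 3 / 4.1833 = 0.7171
  r[C,C] = 1 (diagonal).

R is symmetric with unit diagonal. Assembling:

R = [[1, -0.066, 0.1227],
 [-0.066, 1, 0.7171],
 [0.1227, 0.7171, 1]]


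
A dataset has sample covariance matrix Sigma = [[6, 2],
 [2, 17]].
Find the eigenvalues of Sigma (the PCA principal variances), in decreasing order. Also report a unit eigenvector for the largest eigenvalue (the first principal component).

Step 1 — characteristic polynomial of 2×2 Sigma:
  det(Sigma - λI) = λ² - trace · λ + det = 0.
  trace = 6 + 17 = 23, det = 6·17 - (2)² = 98.
Step 2 — discriminant:
  Δ = trace² - 4·det = 529 - 392 = 137.
Step 3 — eigenvalues:
  λ = (trace ± √Δ)/2 = (23 ± 11.7047)/2,
  λ_1 = 17.3523,  λ_2 = 5.6477.

Step 4 — unit eigenvector for λ_1: solve (Sigma - λ_1 I)v = 0. First row:
  (6 - 17.3523)·v_x + (2)·v_y = 0, i.e. (-11.3523)·v_x + (2)·v_y = 0,
  so v ∝ (b, λ_1 - a) = (2, 11.3523) = u.
  ||u|| = √((2)² + (11.3523)²) = √(132.8758) ≈ 11.5272,
  v_1 = u/||u|| ≈ (0.1735, 0.9848) (||v_1|| = 1).

λ_1 = 17.3523,  λ_2 = 5.6477;  v_1 ≈ (0.1735, 0.9848)


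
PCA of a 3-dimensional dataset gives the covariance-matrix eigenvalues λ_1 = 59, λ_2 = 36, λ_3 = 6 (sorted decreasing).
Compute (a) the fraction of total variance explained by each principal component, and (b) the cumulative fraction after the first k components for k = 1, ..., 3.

Step 1 — total variance = trace(Sigma) = Σ λ_i = 59 + 36 + 6 = 101.

Step 2 — fraction explained by component i = λ_i / Σ λ:
  PC1: 59/101 = 0.5842
  PC2: 36/101 = 0.3564
  PC3: 6/101 = 0.0594

Step 3 — cumulative fraction after k components = (λ_1 + ... + λ_k) / Σ λ:
  k = 1: 59/101 = 0.5842
  k = 2: (59 + 36)/101 = 95/101 = 0.9406
  k = 3: (59 + 36 + 6)/101 = 101/101 = 1

Summary (fraction, with percent):

explained: PC1 0.5842 (58.42%), PC2 0.3564 (35.64%), PC3 0.0594 (5.94%);  cumulative: 0.5842, 0.9406, 1


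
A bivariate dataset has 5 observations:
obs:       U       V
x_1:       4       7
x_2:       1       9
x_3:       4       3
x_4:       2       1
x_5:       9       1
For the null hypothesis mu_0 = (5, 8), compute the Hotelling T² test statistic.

Step 1 — sample mean vector:
  mean(U) = (4 + 1 + 4 + 2 + 9) / 5 = 20/5 = 4
  mean(V) = (7 + 9 + 3 + 1 + 1) / 5 = 21/5 = 4.2
  x̄ = (4, 4.2),  deviation x̄ - mu_0 = (4, 4.2) - (5, 8) = (-1, -3.8).

Step 2 — sample covariance matrix, S[i,j] = (1/(n-1)) · Σ_k (x_{k,i} - mean_i) · (x_{k,j} - mean_j), divisor n-1 = 4:
  S[U,U] = ((0)·(0) + (-3)·(-3) + (0)·(0) + (-2)·(-2) + (5)·(5)) / 4 = 38/4 = 9.5
  S[U,V] = ((0)·(2.8) + (-3)·(4.8) + (0)·(-1.2) + (-2)·(-3.2) + (5)·(-3.2)) / 4 = -24/4 = -6
  S[V,V] = ((2.8)·(2.8) + (4.8)·(4.8) + (-1.2)·(-1.2) + (-3.2)·(-3.2) + (-3.2)·(-3.2)) / 4 = 52.8/4 = 13.2
  S = [[9.5, -6],
 [-6, 13.2]].

Step 3 — invert S. det(S) = 9.5·13.2 - (-6)² = 89.4.
  S^{-1} = (1/det) · [[d, -b], [-b, a]] = [[0.1477, 0.0671],
 [0.0671, 0.1063]].

Step 4 — quadratic form (x̄ - mu_0)^T · S^{-1} · (x̄ - mu_0):
  S^{-1} · (x̄ - mu_0) = (-0.4027, -0.4709),
  (x̄ - mu_0)^T · [...] = (-1)·(-0.4027) + (-3.8)·(-0.4709) = 2.1922.

Step 5 — scale by n: T² = 5 · 2.1922 = 10.9609.

T² ≈ 10.9609


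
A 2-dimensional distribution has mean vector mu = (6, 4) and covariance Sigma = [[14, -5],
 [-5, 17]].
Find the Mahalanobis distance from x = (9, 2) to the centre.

Step 1 — centre the observation: (x - mu) = (3, -2).

Step 2 — invert Sigma. det(Sigma) = 14·17 - (-5)² = 213.
  Sigma^{-1} = (1/det) · [[d, -b], [-b, a]] = [[0.0798, 0.0235],
 [0.0235, 0.0657]].

Step 3 — form the quadratic (x - mu)^T · Sigma^{-1} · (x - mu):
  Sigma^{-1} · (x - mu) = (0.1925, -0.061).
  (x - mu)^T · [Sigma^{-1} · (x - mu)] = (3)·(0.1925) + (-2)·(-0.061) = 0.6995.

Step 4 — take square root: d = √(0.6995) ≈ 0.8364.

d(x, mu) = √(0.6995) ≈ 0.8364


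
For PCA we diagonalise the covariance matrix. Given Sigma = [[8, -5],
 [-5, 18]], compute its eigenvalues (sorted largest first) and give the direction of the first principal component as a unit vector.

Step 1 — characteristic polynomial of 2×2 Sigma:
  det(Sigma - λI) = λ² - trace · λ + det = 0.
  trace = 8 + 18 = 26, det = 8·18 - (-5)² = 119.
Step 2 — discriminant:
  Δ = trace² - 4·det = 676 - 476 = 200.
Step 3 — eigenvalues:
  λ = (trace ± √Δ)/2 = (26 ± 14.1421)/2,
  λ_1 = 20.0711,  λ_2 = 5.9289.

Step 4 — unit eigenvector for λ_1: solve (Sigma - λ_1 I)v = 0. First row:
  (8 - 20.0711)·v_x + (-5)·v_y = 0, i.e. (-12.0711)·v_x + (-5)·v_y = 0,
  so v ∝ (b, λ_1 - a) = (-5, 12.0711); multiply by -1 so the first entry is positive: u = (5, -12.0711).
  ||u|| = √((5)² + (-12.0711)²) = √(170.7107) ≈ 13.0656,
  v_1 = u/||u|| ≈ (0.3827, -0.9239) (||v_1|| = 1).

λ_1 = 20.0711,  λ_2 = 5.9289;  v_1 ≈ (0.3827, -0.9239)


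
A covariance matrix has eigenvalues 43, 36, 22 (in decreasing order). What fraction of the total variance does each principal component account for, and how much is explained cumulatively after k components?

Step 1 — total variance = trace(Sigma) = Σ λ_i = 43 + 36 + 22 = 101.

Step 2 — fraction explained by component i = λ_i / Σ λ:
  PC1: 43/101 = 0.4257
  PC2: 36/101 = 0.3564
  PC3: 22/101 = 0.2178

Step 3 — cumulative fraction after k components = (λ_1 + ... + λ_k) / Σ λ:
  k = 1: 43/101 = 0.4257
  k = 2: (43 + 36)/101 = 79/101 = 0.7822
  k = 3: (43 + 36 + 22)/101 = 101/101 = 1

Summary (fraction, with percent):

explained: PC1 0.4257 (42.57%), PC2 0.3564 (35.64%), PC3 0.2178 (21.78%);  cumulative: 0.4257, 0.7822, 1


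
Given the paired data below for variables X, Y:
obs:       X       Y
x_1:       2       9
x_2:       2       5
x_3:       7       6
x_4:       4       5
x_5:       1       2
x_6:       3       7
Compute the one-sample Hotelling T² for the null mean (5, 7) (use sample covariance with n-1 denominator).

Step 1 — sample mean vector:
  mean(X) = (2 + 2 + 7 + 4 + 1 + 3) / 6 = 19/6 = 3.1667
  mean(Y) = (9 + 5 + 6 + 5 + 2 + 7) / 6 = 34/6 = 5.6667
  x̄ = (3.1667, 5.6667),  deviation x̄ - mu_0 = (3.1667, 5.6667) - (5, 7) = (-1.8333, -1.3333).

Step 2 — sample covariance matrix, S[i,j] = (1/(n-1)) · Σ_k (x_{k,i} - mean_i) · (x_{k,j} - mean_j), divisor n-1 = 5:
  S[X,X] = ((-1.1667)·(-1.1667) + (-1.1667)·(-1.1667) + (3.8333)·(3.8333) + (0.8333)·(0.8333) + (-2.1667)·(-2.1667) + (-0.1667)·(-0.1667)) / 5 = 22.8333/5 = 4.5667
  S[X,Y] = ((-1.1667)·(3.3333) + (-1.1667)·(-0.6667) + (3.8333)·(0.3333) + (0.8333)·(-0.6667) + (-2.1667)·(-3.6667) + (-0.1667)·(1.3333)) / 5 = 5.3333/5 = 1.0667
  S[Y,Y] = ((3.3333)·(3.3333) + (-0.6667)·(-0.6667) + (0.3333)·(0.3333) + (-0.6667)·(-0.6667) + (-3.6667)·(-3.6667) + (1.3333)·(1.3333)) / 5 = 27.3333/5 = 5.4667
  S = [[4.5667, 1.0667],
 [1.0667, 5.4667]].

Step 3 — invert S. det(S) = 4.5667·5.4667 - (1.0667)² = 23.8267.
  S^{-1} = (1/det) · [[d, -b], [-b, a]] = [[0.2294, -0.0448],
 [-0.0448, 0.1917]].

Step 4 — quadratic form (x̄ - mu_0)^T · S^{-1} · (x̄ - mu_0):
  S^{-1} · (x̄ - mu_0) = (-0.3609, -0.1735),
  (x̄ - mu_0)^T · [...] = (-1.8333)·(-0.3609) + (-1.3333)·(-0.1735) = 0.893.

Step 5 — scale by n: T² = 6 · 0.893 = 5.3581.

T² ≈ 5.3581


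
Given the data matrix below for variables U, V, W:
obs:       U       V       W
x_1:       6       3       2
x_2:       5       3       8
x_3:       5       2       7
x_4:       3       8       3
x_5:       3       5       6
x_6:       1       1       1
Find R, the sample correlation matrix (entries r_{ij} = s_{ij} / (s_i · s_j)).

Step 1 — column means:
  mean(U) = (6 + 5 + 5 + 3 + 3 + 1) / 6 = 23/6 = 3.8333
  mean(V) = (3 + 3 + 2 + 8 + 5 + 1) / 6 = 22/6 = 3.6667
  mean(W) = (2 + 8 + 7 + 3 + 6 + 1) / 6 = 27/6 = 4.5

Step 2 — sample variances and covariances s[i,j] = (1/(n-1)) · Σ_k (x_{k,i} - mean_i) · (x_{k,j} - mean_j), with n-1 = 5:
  s[U,U] = ((2.1667)·(2.1667) + (1.1667)·(1.1667) + (1.1667)·(1.1667) + (-0.8333)·(-0.8333) + (-0.8333)·(-0.8333) + (-2.8333)·(-2.8333)) / 5 = 16.8333/5 = 3.3667
  s[U,V] = ((2.1667)·(-0.6667) + (1.1667)·(-0.6667) + (1.1667)·(-1.6667) + (-0.8333)·(4.3333) + (-0.8333)·(1.3333) + (-2.8333)·(-2.6667)) / 5 = -1.3333/5 = -0.2667
  s[U,W] = ((2.1667)·(-2.5) + (1.1667)·(3.5) + (1.1667)·(2.5) + (-0.8333)·(-1.5) + (-0.8333)·(1.5) + (-2.8333)·(-3.5)) / 5 = 11.5/5 = 2.3
  s[V,V] = ((-0.6667)·(-0.6667) + (-0.6667)·(-0.6667) + (-1.6667)·(-1.6667) + (4.3333)·(4.3333) + (1.3333)·(1.3333) + (-2.6667)·(-2.6667)) / 5 = 31.3333/5 = 6.2667
  s[V,W] = ((-0.6667)·(-2.5) + (-0.6667)·(3.5) + (-1.6667)·(2.5) + (4.3333)·(-1.5) + (1.3333)·(1.5) + (-2.6667)·(-3.5)) / 5 = 0/5 = 0
  s[W,W] = ((-2.5)·(-2.5) + (3.5)·(3.5) + (2.5)·(2.5) + (-1.5)·(-1.5) + (1.5)·(1.5) + (-3.5)·(-3.5)) / 5 = 41.5/5 = 8.3
  Sample standard deviations s_i = √(s[i,i]):
  s(U) = √(3.3667) = 1.8348
  s(V) = √(6.2667) = 2.5033
  s(W) = √(8.3) = 2.881

Step 3 — r_{ij} = s_{ij} / (s_i · s_j):
  r[U,U] = 1 (diagonal).
  r[U,V] = -0.2667 / (1.8348 · 2.5033) = -0.2667 / 4.5932 = -0.0581
  r[U,W] = 2.3 / (1.8348 · 2.881) = 2.3 / 5.2861 = 0.4351
  r[V,V] = 1 (diagonal).
  r[V,W] = 0 / (2.5033 · 2.881) = 0 / 7.212 = 0
  r[W,W] = 1 (diagonal).

R is symmetric with unit diagonal. Assembling:

R = [[1, -0.0581, 0.4351],
 [-0.0581, 1, 0],
 [0.4351, 0, 1]]


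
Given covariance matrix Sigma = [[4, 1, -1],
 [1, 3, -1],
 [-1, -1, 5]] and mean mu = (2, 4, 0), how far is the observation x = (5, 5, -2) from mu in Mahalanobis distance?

Step 1 — centre the observation: (x - mu) = (3, 1, -2).

Step 2 — invert Sigma (cofactor / det for 3×3, or solve directly):
  Sigma^{-1} = [[0.28, -0.08, 0.04],
 [-0.08, 0.38, 0.06],
 [0.04, 0.06, 0.22]].

Step 3 — form the quadratic (x - mu)^T · Sigma^{-1} · (x - mu):
  Sigma^{-1} · (x - mu) = (0.68, 0.02, -0.26).
  (x - mu)^T · [Sigma^{-1} · (x - mu)] = (3)·(0.68) + (1)·(0.02) + (-2)·(-0.26) = 2.58.

Step 4 — take square root: d = √(2.58) ≈ 1.6062.

d(x, mu) = √(2.58) ≈ 1.6062


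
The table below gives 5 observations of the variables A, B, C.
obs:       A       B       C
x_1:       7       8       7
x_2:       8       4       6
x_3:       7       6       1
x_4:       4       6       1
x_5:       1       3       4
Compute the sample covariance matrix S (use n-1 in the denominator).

Step 1 — column means:
  mean(A) = (7 + 8 + 7 + 4 + 1) / 5 = 27/5 = 5.4
  mean(B) = (8 + 4 + 6 + 6 + 3) / 5 = 27/5 = 5.4
  mean(C) = (7 + 6 + 1 + 1 + 4) / 5 = 19/5 = 3.8

Step 2 — sample covariance S[i,j] = (1/(n-1)) · Σ_k (x_{k,i} - mean_i) · (x_{k,j} - mean_j), with n-1 = 4.
  S[A,A] = ((1.6)·(1.6) + (2.6)·(2.6) + (1.6)·(1.6) + (-1.4)·(-1.4) + (-4.4)·(-4.4)) / 4 = 33.2/4 = 8.3
  S[A,B] = ((1.6)·(2.6) + (2.6)·(-1.4) + (1.6)·(0.6) + (-1.4)·(0.6) + (-4.4)·(-2.4)) / 4 = 11.2/4 = 2.8
  S[A,C] = ((1.6)·(3.2) + (2.6)·(2.2) + (1.6)·(-2.8) + (-1.4)·(-2.8) + (-4.4)·(0.2)) / 4 = 9.4/4 = 2.35
  S[B,B] = ((2.6)·(2.6) + (-1.4)·(-1.4) + (0.6)·(0.6) + (0.6)·(0.6) + (-2.4)·(-2.4)) / 4 = 15.2/4 = 3.8
  S[B,C] = ((2.6)·(3.2) + (-1.4)·(2.2) + (0.6)·(-2.8) + (0.6)·(-2.8) + (-2.4)·(0.2)) / 4 = 1.4/4 = 0.35
  S[C,C] = ((3.2)·(3.2) + (2.2)·(2.2) + (-2.8)·(-2.8) + (-2.8)·(-2.8) + (0.2)·(0.2)) / 4 = 30.8/4 = 7.7

S is symmetric (S[j,i] = S[i,j]). Assembling:

S = [[8.3, 2.8, 2.35],
 [2.8, 3.8, 0.35],
 [2.35, 0.35, 7.7]]


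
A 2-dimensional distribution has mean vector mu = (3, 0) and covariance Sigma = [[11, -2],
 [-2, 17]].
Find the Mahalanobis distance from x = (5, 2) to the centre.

Step 1 — centre the observation: (x - mu) = (2, 2).

Step 2 — invert Sigma. det(Sigma) = 11·17 - (-2)² = 183.
  Sigma^{-1} = (1/det) · [[d, -b], [-b, a]] = [[0.0929, 0.0109],
 [0.0109, 0.0601]].

Step 3 — form the quadratic (x - mu)^T · Sigma^{-1} · (x - mu):
  Sigma^{-1} · (x - mu) = (0.2077, 0.1421).
  (x - mu)^T · [Sigma^{-1} · (x - mu)] = (2)·(0.2077) + (2)·(0.1421) = 0.6995.

Step 4 — take square root: d = √(0.6995) ≈ 0.8363.

d(x, mu) = √(0.6995) ≈ 0.8363


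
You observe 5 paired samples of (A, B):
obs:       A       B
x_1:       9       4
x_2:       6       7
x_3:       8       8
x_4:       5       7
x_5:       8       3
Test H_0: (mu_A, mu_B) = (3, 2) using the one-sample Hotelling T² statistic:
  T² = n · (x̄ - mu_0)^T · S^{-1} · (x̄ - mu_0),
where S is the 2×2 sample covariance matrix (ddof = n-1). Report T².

Step 1 — sample mean vector:
  mean(A) = (9 + 6 + 8 + 5 + 8) / 5 = 36/5 = 7.2
  mean(B) = (4 + 7 + 8 + 7 + 3) / 5 = 29/5 = 5.8
  x̄ = (7.2, 5.8),  deviation x̄ - mu_0 = (7.2, 5.8) - (3, 2) = (4.2, 3.8).

Step 2 — sample covariance matrix, S[i,j] = (1/(n-1)) · Σ_k (x_{k,i} - mean_i) · (x_{k,j} - mean_j), divisor n-1 = 4:
  S[A,A] = ((1.8)·(1.8) + (-1.2)·(-1.2) + (0.8)·(0.8) + (-2.2)·(-2.2) + (0.8)·(0.8)) / 4 = 10.8/4 = 2.7
  S[A,B] = ((1.8)·(-1.8) + (-1.2)·(1.2) + (0.8)·(2.2) + (-2.2)·(1.2) + (0.8)·(-2.8)) / 4 = -7.8/4 = -1.95
  S[B,B] = ((-1.8)·(-1.8) + (1.2)·(1.2) + (2.2)·(2.2) + (1.2)·(1.2) + (-2.8)·(-2.8)) / 4 = 18.8/4 = 4.7
  S = [[2.7, -1.95],
 [-1.95, 4.7]].

Step 3 — invert S. det(S) = 2.7·4.7 - (-1.95)² = 8.8875.
  S^{-1} = (1/det) · [[d, -b], [-b, a]] = [[0.5288, 0.2194],
 [0.2194, 0.3038]].

Step 4 — quadratic form (x̄ - mu_0)^T · S^{-1} · (x̄ - mu_0):
  S^{-1} · (x̄ - mu_0) = (3.0549, 2.0759),
  (x̄ - mu_0)^T · [...] = (4.2)·(3.0549) + (3.8)·(2.0759) = 20.719.

Step 5 — scale by n: T² = 5 · 20.719 = 103.5949.

T² ≈ 103.5949


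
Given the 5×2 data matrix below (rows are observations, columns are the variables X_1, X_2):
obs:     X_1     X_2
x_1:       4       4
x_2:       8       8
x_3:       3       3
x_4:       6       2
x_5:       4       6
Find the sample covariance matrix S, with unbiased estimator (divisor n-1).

Step 1 — column means:
  mean(X_1) = (4 + 8 + 3 + 6 + 4) / 5 = 25/5 = 5
  mean(X_2) = (4 + 8 + 3 + 2 + 6) / 5 = 23/5 = 4.6

Step 2 — sample covariance S[i,j] = (1/(n-1)) · Σ_k (x_{k,i} - mean_i) · (x_{k,j} - mean_j), with n-1 = 4.
  S[X_1,X_1] = ((-1)·(-1) + (3)·(3) + (-2)·(-2) + (1)·(1) + (-1)·(-1)) / 4 = 16/4 = 4
  S[X_1,X_2] = ((-1)·(-0.6) + (3)·(3.4) + (-2)·(-1.6) + (1)·(-2.6) + (-1)·(1.4)) / 4 = 10/4 = 2.5
  S[X_2,X_2] = ((-0.6)·(-0.6) + (3.4)·(3.4) + (-1.6)·(-1.6) + (-2.6)·(-2.6) + (1.4)·(1.4)) / 4 = 23.2/4 = 5.8

S is symmetric (S[j,i] = S[i,j]). Assembling:

S = [[4, 2.5],
 [2.5, 5.8]]


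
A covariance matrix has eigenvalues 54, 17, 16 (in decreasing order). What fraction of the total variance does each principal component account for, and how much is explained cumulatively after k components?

Step 1 — total variance = trace(Sigma) = Σ λ_i = 54 + 17 + 16 = 87.

Step 2 — fraction explained by component i = λ_i / Σ λ:
  PC1: 54/87 = 0.6207
  PC2: 17/87 = 0.1954
  PC3: 16/87 = 0.1839

Step 3 — cumulative fraction after k components = (λ_1 + ... + λ_k) / Σ λ:
  k = 1: 54/87 = 0.6207
  k = 2: (54 + 17)/87 = 71/87 = 0.8161
  k = 3: (54 + 17 + 16)/87 = 87/87 = 1

Summary (fraction, with percent):

explained: PC1 0.6207 (62.07%), PC2 0.1954 (19.54%), PC3 0.1839 (18.39%);  cumulative: 0.6207, 0.8161, 1


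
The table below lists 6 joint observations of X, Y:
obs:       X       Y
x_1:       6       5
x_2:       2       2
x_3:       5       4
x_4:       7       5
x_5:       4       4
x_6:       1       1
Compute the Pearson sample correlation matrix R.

Step 1 — column means:
  mean(X) = (6 + 2 + 5 + 7 + 4 + 1) / 6 = 25/6 = 4.1667
  mean(Y) = (5 + 2 + 4 + 5 + 4 + 1) / 6 = 21/6 = 3.5

Step 2 — sample variances and covariances s[i,j] = (1/(n-1)) · Σ_k (x_{k,i} - mean_i) · (x_{k,j} - mean_j), with n-1 = 5:
  s[X,X] = ((1.8333)·(1.8333) + (-2.1667)·(-2.1667) + (0.8333)·(0.8333) + (2.8333)·(2.8333) + (-0.1667)·(-0.1667) + (-3.1667)·(-3.1667)) / 5 = 26.8333/5 = 5.3667
  s[X,Y] = ((1.8333)·(1.5) + (-2.1667)·(-1.5) + (0.8333)·(0.5) + (2.8333)·(1.5) + (-0.1667)·(0.5) + (-3.1667)·(-2.5)) / 5 = 18.5/5 = 3.7
  s[Y,Y] = ((1.5)·(1.5) + (-1.5)·(-1.5) + (0.5)·(0.5) + (1.5)·(1.5) + (0.5)·(0.5) + (-2.5)·(-2.5)) / 5 = 13.5/5 = 2.7
  Sample standard deviations s_i = √(s[i,i]):
  s(X) = √(5.3667) = 2.3166
  s(Y) = √(2.7) = 1.6432

Step 3 — r_{ij} = s_{ij} / (s_i · s_j):
  r[X,X] = 1 (diagonal).
  r[X,Y] = 3.7 / (2.3166 · 1.6432) = 3.7 / 3.8066 = 0.972
  r[Y,Y] = 1 (diagonal).

R is symmetric with unit diagonal. Assembling:

R = [[1, 0.972],
 [0.972, 1]]


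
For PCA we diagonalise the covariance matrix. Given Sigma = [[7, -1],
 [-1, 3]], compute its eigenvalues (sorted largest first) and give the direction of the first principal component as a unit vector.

Step 1 — characteristic polynomial of 2×2 Sigma:
  det(Sigma - λI) = λ² - trace · λ + det = 0.
  trace = 7 + 3 = 10, det = 7·3 - (-1)² = 20.
Step 2 — discriminant:
  Δ = trace² - 4·det = 100 - 80 = 20.
Step 3 — eigenvalues:
  λ = (trace ± √Δ)/2 = (10 ± 4.4721)/2,
  λ_1 = 7.2361,  λ_2 = 2.7639.

Step 4 — unit eigenvector for λ_1: solve (Sigma - λ_1 I)v = 0. First row:
  (7 - 7.2361)·v_x + (-1)·v_y = 0, i.e. (-0.2361)·v_x + (-1)·v_y = 0,
  so v ∝ (b, λ_1 - a) = (-1, 0.2361); multiply by -1 so the first entry is positive: u = (1, -0.2361).
  ||u|| = √((1)² + (-0.2361)²) = √(1.0557) ≈ 1.0275,
  v_1 = u/||u|| ≈ (0.9732, -0.2298) (||v_1|| = 1).

λ_1 = 7.2361,  λ_2 = 2.7639;  v_1 ≈ (0.9732, -0.2298)


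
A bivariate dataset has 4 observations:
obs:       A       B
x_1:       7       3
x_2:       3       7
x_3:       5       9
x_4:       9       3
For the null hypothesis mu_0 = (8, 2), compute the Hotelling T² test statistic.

Step 1 — sample mean vector:
  mean(A) = (7 + 3 + 5 + 9) / 4 = 24/4 = 6
  mean(B) = (3 + 7 + 9 + 3) / 4 = 22/4 = 5.5
  x̄ = (6, 5.5),  deviation x̄ - mu_0 = (6, 5.5) - (8, 2) = (-2, 3.5).

Step 2 — sample covariance matrix, S[i,j] = (1/(n-1)) · Σ_k (x_{k,i} - mean_i) · (x_{k,j} - mean_j), divisor n-1 = 3:
  S[A,A] = ((1)·(1) + (-3)·(-3) + (-1)·(-1) + (3)·(3)) / 3 = 20/3 = 6.6667
  S[A,B] = ((1)·(-2.5) + (-3)·(1.5) + (-1)·(3.5) + (3)·(-2.5)) / 3 = -18/3 = -6
  S[B,B] = ((-2.5)·(-2.5) + (1.5)·(1.5) + (3.5)·(3.5) + (-2.5)·(-2.5)) / 3 = 27/3 = 9
  S = [[6.6667, -6],
 [-6, 9]].

Step 3 — invert S. det(S) = 6.6667·9 - (-6)² = 24.
  S^{-1} = (1/det) · [[d, -b], [-b, a]] = [[0.375, 0.25],
 [0.25, 0.2778]].

Step 4 — quadratic form (x̄ - mu_0)^T · S^{-1} · (x̄ - mu_0):
  S^{-1} · (x̄ - mu_0) = (0.125, 0.4722),
  (x̄ - mu_0)^T · [...] = (-2)·(0.125) + (3.5)·(0.4722) = 1.4028.

Step 5 — scale by n: T² = 4 · 1.4028 = 5.6111.

T² ≈ 5.6111


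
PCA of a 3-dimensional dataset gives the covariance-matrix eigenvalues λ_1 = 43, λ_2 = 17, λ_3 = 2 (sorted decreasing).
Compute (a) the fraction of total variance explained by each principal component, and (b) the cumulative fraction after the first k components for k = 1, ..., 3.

Step 1 — total variance = trace(Sigma) = Σ λ_i = 43 + 17 + 2 = 62.

Step 2 — fraction explained by component i = λ_i / Σ λ:
  PC1: 43/62 = 0.6935
  PC2: 17/62 = 0.2742
  PC3: 2/62 = 0.0323

Step 3 — cumulative fraction after k components = (λ_1 + ... + λ_k) / Σ λ:
  k = 1: 43/62 = 0.6935
  k = 2: (43 + 17)/62 = 60/62 = 0.9677
  k = 3: (43 + 17 + 2)/62 = 62/62 = 1

Summary (fraction, with percent):

explained: PC1 0.6935 (69.35%), PC2 0.2742 (27.42%), PC3 0.0323 (3.23%);  cumulative: 0.6935, 0.9677, 1


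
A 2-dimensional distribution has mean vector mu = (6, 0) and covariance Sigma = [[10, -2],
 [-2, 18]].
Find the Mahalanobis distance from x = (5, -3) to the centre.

Step 1 — centre the observation: (x - mu) = (-1, -3).

Step 2 — invert Sigma. det(Sigma) = 10·18 - (-2)² = 176.
  Sigma^{-1} = (1/det) · [[d, -b], [-b, a]] = [[0.1023, 0.0114],
 [0.0114, 0.0568]].

Step 3 — form the quadratic (x - mu)^T · Sigma^{-1} · (x - mu):
  Sigma^{-1} · (x - mu) = (-0.1364, -0.1818).
  (x - mu)^T · [Sigma^{-1} · (x - mu)] = (-1)·(-0.1364) + (-3)·(-0.1818) = 0.6818.

Step 4 — take square root: d = √(0.6818) ≈ 0.8257.

d(x, mu) = √(0.6818) ≈ 0.8257


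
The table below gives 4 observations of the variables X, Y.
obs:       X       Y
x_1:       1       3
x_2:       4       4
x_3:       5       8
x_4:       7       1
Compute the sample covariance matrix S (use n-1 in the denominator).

Step 1 — column means:
  mean(X) = (1 + 4 + 5 + 7) / 4 = 17/4 = 4.25
  mean(Y) = (3 + 4 + 8 + 1) / 4 = 16/4 = 4

Step 2 — sample covariance S[i,j] = (1/(n-1)) · Σ_k (x_{k,i} - mean_i) · (x_{k,j} - mean_j), with n-1 = 3.
  S[X,X] = ((-3.25)·(-3.25) + (-0.25)·(-0.25) + (0.75)·(0.75) + (2.75)·(2.75)) / 3 = 18.75/3 = 6.25
  S[X,Y] = ((-3.25)·(-1) + (-0.25)·(0) + (0.75)·(4) + (2.75)·(-3)) / 3 = -2/3 = -0.6667
  S[Y,Y] = ((-1)·(-1) + (0)·(0) + (4)·(4) + (-3)·(-3)) / 3 = 26/3 = 8.6667

S is symmetric (S[j,i] = S[i,j]). Assembling:

S = [[6.25, -0.6667],
 [-0.6667, 8.6667]]


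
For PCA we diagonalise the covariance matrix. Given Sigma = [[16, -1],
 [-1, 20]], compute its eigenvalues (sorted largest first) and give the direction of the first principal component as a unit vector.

Step 1 — characteristic polynomial of 2×2 Sigma:
  det(Sigma - λI) = λ² - trace · λ + det = 0.
  trace = 16 + 20 = 36, det = 16·20 - (-1)² = 319.
Step 2 — discriminant:
  Δ = trace² - 4·det = 1296 - 1276 = 20.
Step 3 — eigenvalues:
  λ = (trace ± √Δ)/2 = (36 ± 4.4721)/2,
  λ_1 = 20.2361,  λ_2 = 15.7639.

Step 4 — unit eigenvector for λ_1: solve (Sigma - λ_1 I)v = 0. First row:
  (16 - 20.2361)·v_x + (-1)·v_y = 0, i.e. (-4.2361)·v_x + (-1)·v_y = 0,
  so v ∝ (b, λ_1 - a) = (-1, 4.2361); multiply by -1 so the first entry is positive: u = (1, -4.2361).
  ||u|| = √((1)² + (-4.2361)²) = √(18.9443) ≈ 4.3525,
  v_1 = u/||u|| ≈ (0.2298, -0.9732) (||v_1|| = 1).

λ_1 = 20.2361,  λ_2 = 15.7639;  v_1 ≈ (0.2298, -0.9732)


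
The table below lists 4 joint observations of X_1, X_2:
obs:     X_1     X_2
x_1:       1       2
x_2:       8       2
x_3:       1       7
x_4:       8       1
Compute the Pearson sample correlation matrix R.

Step 1 — column means:
  mean(X_1) = (1 + 8 + 1 + 8) / 4 = 18/4 = 4.5
  mean(X_2) = (2 + 2 + 7 + 1) / 4 = 12/4 = 3

Step 2 — sample variances and covariances s[i,j] = (1/(n-1)) · Σ_k (x_{k,i} - mean_i) · (x_{k,j} - mean_j), with n-1 = 3:
  s[X_1,X_1] = ((-3.5)·(-3.5) + (3.5)·(3.5) + (-3.5)·(-3.5) + (3.5)·(3.5)) / 3 = 49/3 = 16.3333
  s[X_1,X_2] = ((-3.5)·(-1) + (3.5)·(-1) + (-3.5)·(4) + (3.5)·(-2)) / 3 = -21/3 = -7
  s[X_2,X_2] = ((-1)·(-1) + (-1)·(-1) + (4)·(4) + (-2)·(-2)) / 3 = 22/3 = 7.3333
  Sample standard deviations s_i = √(s[i,i]):
  s(X_1) = √(16.3333) = 4.0415
  s(X_2) = √(7.3333) = 2.708

Step 3 — r_{ij} = s_{ij} / (s_i · s_j):
  r[X_1,X_1] = 1 (diagonal).
  r[X_1,X_2] = -7 / (4.0415 · 2.708) = -7 / 10.9443 = -0.6396
  r[X_2,X_2] = 1 (diagonal).

R is symmetric with unit diagonal. Assembling:

R = [[1, -0.6396],
 [-0.6396, 1]]


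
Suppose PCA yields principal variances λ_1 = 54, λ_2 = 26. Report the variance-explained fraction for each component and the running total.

Step 1 — total variance = trace(Sigma) = Σ λ_i = 54 + 26 = 80.

Step 2 — fraction explained by component i = λ_i / Σ λ:
  PC1: 54/80 = 0.675
  PC2: 26/80 = 0.325

Step 3 — cumulative fraction after k components = (λ_1 + ... + λ_k) / Σ λ:
  k = 1: 54/80 = 0.675
  k = 2: (54 + 26)/80 = 80/80 = 1

Summary (fraction, with percent):

explained: PC1 0.675 (67.5%), PC2 0.325 (32.5%);  cumulative: 0.675, 1


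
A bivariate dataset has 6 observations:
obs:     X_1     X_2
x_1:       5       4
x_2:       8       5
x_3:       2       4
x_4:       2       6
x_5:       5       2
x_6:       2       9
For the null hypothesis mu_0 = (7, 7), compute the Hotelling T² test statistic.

Step 1 — sample mean vector:
  mean(X_1) = (5 + 8 + 2 + 2 + 5 + 2) / 6 = 24/6 = 4
  mean(X_2) = (4 + 5 + 4 + 6 + 2 + 9) / 6 = 30/6 = 5
  x̄ = (4, 5),  deviation x̄ - mu_0 = (4, 5) - (7, 7) = (-3, -2).

Step 2 — sample covariance matrix, S[i,j] = (1/(n-1)) · Σ_k (x_{k,i} - mean_i) · (x_{k,j} - mean_j), divisor n-1 = 5:
  S[X_1,X_1] = ((1)·(1) + (4)·(4) + (-2)·(-2) + (-2)·(-2) + (1)·(1) + (-2)·(-2)) / 5 = 30/5 = 6
  S[X_1,X_2] = ((1)·(-1) + (4)·(0) + (-2)·(-1) + (-2)·(1) + (1)·(-3) + (-2)·(4)) / 5 = -12/5 = -2.4
  S[X_2,X_2] = ((-1)·(-1) + (0)·(0) + (-1)·(-1) + (1)·(1) + (-3)·(-3) + (4)·(4)) / 5 = 28/5 = 5.6
  S = [[6, -2.4],
 [-2.4, 5.6]].

Step 3 — invert S. det(S) = 6·5.6 - (-2.4)² = 27.84.
  S^{-1} = (1/det) · [[d, -b], [-b, a]] = [[0.2011, 0.0862],
 [0.0862, 0.2155]].

Step 4 — quadratic form (x̄ - mu_0)^T · S^{-1} · (x̄ - mu_0):
  S^{-1} · (x̄ - mu_0) = (-0.7759, -0.6897),
  (x̄ - mu_0)^T · [...] = (-3)·(-0.7759) + (-2)·(-0.6897) = 3.7069.

Step 5 — scale by n: T² = 6 · 3.7069 = 22.2414.

T² ≈ 22.2414


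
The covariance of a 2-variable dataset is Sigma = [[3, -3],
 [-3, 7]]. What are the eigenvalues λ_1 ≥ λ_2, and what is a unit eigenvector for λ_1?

Step 1 — characteristic polynomial of 2×2 Sigma:
  det(Sigma - λI) = λ² - trace · λ + det = 0.
  trace = 3 + 7 = 10, det = 3·7 - (-3)² = 12.
Step 2 — discriminant:
  Δ = trace² - 4·det = 100 - 48 = 52.
Step 3 — eigenvalues:
  λ = (trace ± √Δ)/2 = (10 ± 7.2111)/2,
  λ_1 = 8.6056,  λ_2 = 1.3944.

Step 4 — unit eigenvector for λ_1: solve (Sigma - λ_1 I)v = 0. First row:
  (3 - 8.6056)·v_x + (-3)·v_y = 0, i.e. (-5.6056)·v_x + (-3)·v_y = 0,
  so v ∝ (b, λ_1 - a) = (-3, 5.6056); multiply by -1 so the first entry is positive: u = (3, -5.6056).
  ||u|| = √((3)² + (-5.6056)²) = √(40.4222) ≈ 6.3578,
  v_1 = u/||u|| ≈ (0.4719, -0.8817) (||v_1|| = 1).

λ_1 = 8.6056,  λ_2 = 1.3944;  v_1 ≈ (0.4719, -0.8817)


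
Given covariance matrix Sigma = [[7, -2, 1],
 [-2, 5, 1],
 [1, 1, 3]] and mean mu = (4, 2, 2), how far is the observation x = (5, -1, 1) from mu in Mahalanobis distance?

Step 1 — centre the observation: (x - mu) = (1, -3, -1).

Step 2 — invert Sigma (cofactor / det for 3×3, or solve directly):
  Sigma^{-1} = [[0.1818, 0.0909, -0.0909],
 [0.0909, 0.2597, -0.1169],
 [-0.0909, -0.1169, 0.4026]].

Step 3 — form the quadratic (x - mu)^T · Sigma^{-1} · (x - mu):
  Sigma^{-1} · (x - mu) = (0, -0.5714, -0.1429).
  (x - mu)^T · [Sigma^{-1} · (x - mu)] = (1)·(0) + (-3)·(-0.5714) + (-1)·(-0.1429) = 1.8571.

Step 4 — take square root: d = √(1.8571) ≈ 1.3628.

d(x, mu) = √(1.8571) ≈ 1.3628


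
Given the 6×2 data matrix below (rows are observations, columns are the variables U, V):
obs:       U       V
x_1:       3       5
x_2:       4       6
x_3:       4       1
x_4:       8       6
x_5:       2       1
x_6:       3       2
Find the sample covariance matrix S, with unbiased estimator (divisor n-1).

Step 1 — column means:
  mean(U) = (3 + 4 + 4 + 8 + 2 + 3) / 6 = 24/6 = 4
  mean(V) = (5 + 6 + 1 + 6 + 1 + 2) / 6 = 21/6 = 3.5

Step 2 — sample covariance S[i,j] = (1/(n-1)) · Σ_k (x_{k,i} - mean_i) · (x_{k,j} - mean_j), with n-1 = 5.
  S[U,U] = ((-1)·(-1) + (0)·(0) + (0)·(0) + (4)·(4) + (-2)·(-2) + (-1)·(-1)) / 5 = 22/5 = 4.4
  S[U,V] = ((-1)·(1.5) + (0)·(2.5) + (0)·(-2.5) + (4)·(2.5) + (-2)·(-2.5) + (-1)·(-1.5)) / 5 = 15/5 = 3
  S[V,V] = ((1.5)·(1.5) + (2.5)·(2.5) + (-2.5)·(-2.5) + (2.5)·(2.5) + (-2.5)·(-2.5) + (-1.5)·(-1.5)) / 5 = 29.5/5 = 5.9

S is symmetric (S[j,i] = S[i,j]). Assembling:

S = [[4.4, 3],
 [3, 5.9]]


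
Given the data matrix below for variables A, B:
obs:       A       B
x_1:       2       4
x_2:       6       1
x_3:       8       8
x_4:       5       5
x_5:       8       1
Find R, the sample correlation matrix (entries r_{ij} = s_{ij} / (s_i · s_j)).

Step 1 — column means:
  mean(A) = (2 + 6 + 8 + 5 + 8) / 5 = 29/5 = 5.8
  mean(B) = (4 + 1 + 8 + 5 + 1) / 5 = 19/5 = 3.8

Step 2 — sample variances and covariances s[i,j] = (1/(n-1)) · Σ_k (x_{k,i} - mean_i) · (x_{k,j} - mean_j), with n-1 = 4:
  s[A,A] = ((-3.8)·(-3.8) + (0.2)·(0.2) + (2.2)·(2.2) + (-0.8)·(-0.8) + (2.2)·(2.2)) / 4 = 24.8/4 = 6.2
  s[A,B] = ((-3.8)·(0.2) + (0.2)·(-2.8) + (2.2)·(4.2) + (-0.8)·(1.2) + (2.2)·(-2.8)) / 4 = 0.8/4 = 0.2
  s[B,B] = ((0.2)·(0.2) + (-2.8)·(-2.8) + (4.2)·(4.2) + (1.2)·(1.2) + (-2.8)·(-2.8)) / 4 = 34.8/4 = 8.7
  Sample standard deviations s_i = √(s[i,i]):
  s(A) = √(6.2) = 2.49
  s(B) = √(8.7) = 2.9496

Step 3 — r_{ij} = s_{ij} / (s_i · s_j):
  r[A,A] = 1 (diagonal).
  r[A,B] = 0.2 / (2.49 · 2.9496) = 0.2 / 7.3444 = 0.0272
  r[B,B] = 1 (diagonal).

R is symmetric with unit diagonal. Assembling:

R = [[1, 0.0272],
 [0.0272, 1]]


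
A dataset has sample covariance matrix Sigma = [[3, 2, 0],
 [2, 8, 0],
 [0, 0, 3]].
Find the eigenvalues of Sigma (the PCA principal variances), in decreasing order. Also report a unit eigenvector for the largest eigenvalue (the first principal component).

Step 1 — characteristic polynomial p(λ) = det(λI - Sigma) = λ³ - tr·λ² + c_1·λ - det, where tr = trace, c_1 = sum of the principal 2×2 minors, det = det(Sigma):
  tr = 3 + 8 + 3 = 14,
  c_1 = (3·8 - (2)²) + (3·3 - (0)²) + (8·3 - (0)²) = 20 + 9 + 24 = 53,
  det = 3·(8·3 - (0)²) - (2)·((2)·3 - (0)·(0)) + (0)·((2)·(0) - 8·(0)) = 3·(24) - (2)·(6) + (0)·(0) = 60.
  So p(λ) = λ³ - 14λ² + 53λ - 60.
Step 2 — look for an integer root (rational root theorem: any rational root is an integer divisor of 60). Testing λ = 3:
  p(3) = 27 - 126 + 159 - 60 = 0  ✓
  Dividing out (λ - 3): p(λ) = (λ - 3)(λ² - 11λ + 20).
Step 3 — remaining eigenvalues from the quadratic λ² - 11λ + 20 = 0:
  Δ = 11² - 4·20 = 121 - 80 = 41,  λ = (11 ± √41)/2 = (11 ± 6.4031)/2 ≈ 8.7016 or 2.2984.
  Sorted: λ_1 = 8.7016,  λ_2 = 3,  λ_3 = 2.2984  (check: sum = 14 = tr ✓).

Step 4 — unit eigenvector for λ_1 ≈ 8.7016: v spans the null space of (Sigma - λ_1 I), whose rows are
  r_1 = (-5.7016, 2, 0),  r_2 = (2, -0.7016, 0),  r_3 = (0, 0, -5.7016).
  v is orthogonal to every row, so take v ∝ r_1 × r_3 = ((2)·(-5.7016) - (0)·(0), (0)·(0) - (-5.7016)·(-5.7016), (-5.7016)·(0) - (2)·(0)) ≈ (-11.4031, -32.5078, 0).
  Rescale (multiply by -1 so the first nonzero entry is positive): u = (11.4031, 32.5078, 0).
  ||u|| = √((11.4031)² + (32.5078)² + (0)²) = √(1186.789) ≈ 34.4498,  v_1 = u/||u|| ≈ (0.331, 0.9436, 0) (||v_1|| = 1).

λ_1 = 8.7016,  λ_2 = 3,  λ_3 = 2.2984;  v_1 ≈ (0.331, 0.9436, 0)


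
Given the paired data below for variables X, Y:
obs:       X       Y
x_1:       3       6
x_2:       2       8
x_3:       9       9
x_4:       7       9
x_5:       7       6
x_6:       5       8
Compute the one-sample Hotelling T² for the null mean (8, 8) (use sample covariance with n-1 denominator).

Step 1 — sample mean vector:
  mean(X) = (3 + 2 + 9 + 7 + 7 + 5) / 6 = 33/6 = 5.5
  mean(Y) = (6 + 8 + 9 + 9 + 6 + 8) / 6 = 46/6 = 7.6667
  x̄ = (5.5, 7.6667),  deviation x̄ - mu_0 = (5.5, 7.6667) - (8, 8) = (-2.5, -0.3333).

Step 2 — sample covariance matrix, S[i,j] = (1/(n-1)) · Σ_k (x_{k,i} - mean_i) · (x_{k,j} - mean_j), divisor n-1 = 5:
  S[X,X] = ((-2.5)·(-2.5) + (-3.5)·(-3.5) + (3.5)·(3.5) + (1.5)·(1.5) + (1.5)·(1.5) + (-0.5)·(-0.5)) / 5 = 35.5/5 = 7.1
  S[X,Y] = ((-2.5)·(-1.6667) + (-3.5)·(0.3333) + (3.5)·(1.3333) + (1.5)·(1.3333) + (1.5)·(-1.6667) + (-0.5)·(0.3333)) / 5 = 7/5 = 1.4
  S[Y,Y] = ((-1.6667)·(-1.6667) + (0.3333)·(0.3333) + (1.3333)·(1.3333) + (1.3333)·(1.3333) + (-1.6667)·(-1.6667) + (0.3333)·(0.3333)) / 5 = 9.3333/5 = 1.8667
  S = [[7.1, 1.4],
 [1.4, 1.8667]].

Step 3 — invert S. det(S) = 7.1·1.8667 - (1.4)² = 11.2933.
  S^{-1} = (1/det) · [[d, -b], [-b, a]] = [[0.1653, -0.124],
 [-0.124, 0.6287]].

Step 4 — quadratic form (x̄ - mu_0)^T · S^{-1} · (x̄ - mu_0):
  S^{-1} · (x̄ - mu_0) = (-0.3719, 0.1004),
  (x̄ - mu_0)^T · [...] = (-2.5)·(-0.3719) + (-0.3333)·(0.1004) = 0.8963.

Step 5 — scale by n: T² = 6 · 0.8963 = 5.3778.

T² ≈ 5.3778


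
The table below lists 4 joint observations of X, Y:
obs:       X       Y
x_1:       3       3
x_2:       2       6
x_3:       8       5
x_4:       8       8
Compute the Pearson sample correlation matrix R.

Step 1 — column means:
  mean(X) = (3 + 2 + 8 + 8) / 4 = 21/4 = 5.25
  mean(Y) = (3 + 6 + 5 + 8) / 4 = 22/4 = 5.5

Step 2 — sample variances and covariances s[i,j] = (1/(n-1)) · Σ_k (x_{k,i} - mean_i) · (x_{k,j} - mean_j), with n-1 = 3:
  s[X,X] = ((-2.25)·(-2.25) + (-3.25)·(-3.25) + (2.75)·(2.75) + (2.75)·(2.75)) / 3 = 30.75/3 = 10.25
  s[X,Y] = ((-2.25)·(-2.5) + (-3.25)·(0.5) + (2.75)·(-0.5) + (2.75)·(2.5)) / 3 = 9.5/3 = 3.1667
  s[Y,Y] = ((-2.5)·(-2.5) + (0.5)·(0.5) + (-0.5)·(-0.5) + (2.5)·(2.5)) / 3 = 13/3 = 4.3333
  Sample standard deviations s_i = √(s[i,i]):
  s(X) = √(10.25) = 3.2016
  s(Y) = √(4.3333) = 2.0817

Step 3 — r_{ij} = s_{ij} / (s_i · s_j):
  r[X,X] = 1 (diagonal).
  r[X,Y] = 3.1667 / (3.2016 · 2.0817) = 3.1667 / 6.6646 = 0.4751
  r[Y,Y] = 1 (diagonal).

R is symmetric with unit diagonal. Assembling:

R = [[1, 0.4751],
 [0.4751, 1]]


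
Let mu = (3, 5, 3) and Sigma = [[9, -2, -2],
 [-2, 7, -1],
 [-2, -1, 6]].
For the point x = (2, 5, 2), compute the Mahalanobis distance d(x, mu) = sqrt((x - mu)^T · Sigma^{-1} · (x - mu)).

Step 1 — centre the observation: (x - mu) = (-1, 0, -1).

Step 2 — invert Sigma (cofactor / det for 3×3, or solve directly):
  Sigma^{-1} = [[0.1327, 0.0453, 0.0518],
 [0.0453, 0.1618, 0.0421],
 [0.0518, 0.0421, 0.1909]].

Step 3 — form the quadratic (x - mu)^T · Sigma^{-1} · (x - mu):
  Sigma^{-1} · (x - mu) = (-0.1845, -0.0874, -0.2427).
  (x - mu)^T · [Sigma^{-1} · (x - mu)] = (-1)·(-0.1845) + (0)·(-0.0874) + (-1)·(-0.2427) = 0.4272.

Step 4 — take square root: d = √(0.4272) ≈ 0.6536.

d(x, mu) = √(0.4272) ≈ 0.6536


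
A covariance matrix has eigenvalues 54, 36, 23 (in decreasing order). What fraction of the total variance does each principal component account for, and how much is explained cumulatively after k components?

Step 1 — total variance = trace(Sigma) = Σ λ_i = 54 + 36 + 23 = 113.

Step 2 — fraction explained by component i = λ_i / Σ λ:
  PC1: 54/113 = 0.4779
  PC2: 36/113 = 0.3186
  PC3: 23/113 = 0.2035

Step 3 — cumulative fraction after k components = (λ_1 + ... + λ_k) / Σ λ:
  k = 1: 54/113 = 0.4779
  k = 2: (54 + 36)/113 = 90/113 = 0.7965
  k = 3: (54 + 36 + 23)/113 = 113/113 = 1

Summary (fraction, with percent):

explained: PC1 0.4779 (47.79%), PC2 0.3186 (31.86%), PC3 0.2035 (20.35%);  cumulative: 0.4779, 0.7965, 1


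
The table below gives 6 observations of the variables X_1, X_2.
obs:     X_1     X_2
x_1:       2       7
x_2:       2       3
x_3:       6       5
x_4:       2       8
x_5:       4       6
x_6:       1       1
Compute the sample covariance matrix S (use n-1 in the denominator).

Step 1 — column means:
  mean(X_1) = (2 + 2 + 6 + 2 + 4 + 1) / 6 = 17/6 = 2.8333
  mean(X_2) = (7 + 3 + 5 + 8 + 6 + 1) / 6 = 30/6 = 5

Step 2 — sample covariance S[i,j] = (1/(n-1)) · Σ_k (x_{k,i} - mean_i) · (x_{k,j} - mean_j), with n-1 = 5.
  S[X_1,X_1] = ((-0.8333)·(-0.8333) + (-0.8333)·(-0.8333) + (3.1667)·(3.1667) + (-0.8333)·(-0.8333) + (1.1667)·(1.1667) + (-1.8333)·(-1.8333)) / 5 = 16.8333/5 = 3.3667
  S[X_1,X_2] = ((-0.8333)·(2) + (-0.8333)·(-2) + (3.1667)·(0) + (-0.8333)·(3) + (1.1667)·(1) + (-1.8333)·(-4)) / 5 = 6/5 = 1.2
  S[X_2,X_2] = ((2)·(2) + (-2)·(-2) + (0)·(0) + (3)·(3) + (1)·(1) + (-4)·(-4)) / 5 = 34/5 = 6.8

S is symmetric (S[j,i] = S[i,j]). Assembling:

S = [[3.3667, 1.2],
 [1.2, 6.8]]


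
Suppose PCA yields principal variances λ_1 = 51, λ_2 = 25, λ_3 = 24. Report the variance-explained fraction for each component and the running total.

Step 1 — total variance = trace(Sigma) = Σ λ_i = 51 + 25 + 24 = 100.

Step 2 — fraction explained by component i = λ_i / Σ λ:
  PC1: 51/100 = 0.51
  PC2: 25/100 = 0.25
  PC3: 24/100 = 0.24

Step 3 — cumulative fraction after k components = (λ_1 + ... + λ_k) / Σ λ:
  k = 1: 51/100 = 0.51
  k = 2: (51 + 25)/100 = 76/100 = 0.76
  k = 3: (51 + 25 + 24)/100 = 100/100 = 1

Summary (fraction, with percent):

explained: PC1 0.51 (51%), PC2 0.25 (25%), PC3 0.24 (24%);  cumulative: 0.51, 0.76, 1


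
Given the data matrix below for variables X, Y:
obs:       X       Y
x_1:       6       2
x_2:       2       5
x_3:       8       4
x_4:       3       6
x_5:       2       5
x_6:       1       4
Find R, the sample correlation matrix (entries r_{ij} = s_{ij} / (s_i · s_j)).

Step 1 — column means:
  mean(X) = (6 + 2 + 8 + 3 + 2 + 1) / 6 = 22/6 = 3.6667
  mean(Y) = (2 + 5 + 4 + 6 + 5 + 4) / 6 = 26/6 = 4.3333

Step 2 — sample variances and covariances s[i,j] = (1/(n-1)) · Σ_k (x_{k,i} - mean_i) · (x_{k,j} - mean_j), with n-1 = 5:
  s[X,X] = ((2.3333)·(2.3333) + (-1.6667)·(-1.6667) + (4.3333)·(4.3333) + (-0.6667)·(-0.6667) + (-1.6667)·(-1.6667) + (-2.6667)·(-2.6667)) / 5 = 37.3333/5 = 7.4667
  s[X,Y] = ((2.3333)·(-2.3333) + (-1.6667)·(0.6667) + (4.3333)·(-0.3333) + (-0.6667)·(1.6667) + (-1.6667)·(0.6667) + (-2.6667)·(-0.3333)) / 5 = -9.3333/5 = -1.8667
  s[Y,Y] = ((-2.3333)·(-2.3333) + (0.6667)·(0.6667) + (-0.3333)·(-0.3333) + (1.6667)·(1.6667) + (0.6667)·(0.6667) + (-0.3333)·(-0.3333)) / 5 = 9.3333/5 = 1.8667
  Sample standard deviations s_i = √(s[i,i]):
  s(X) = √(7.4667) = 2.7325
  s(Y) = √(1.8667) = 1.3663

Step 3 — r_{ij} = s_{ij} / (s_i · s_j):
  r[X,X] = 1 (diagonal).
  r[X,Y] = -1.8667 / (2.7325 · 1.3663) = -1.8667 / 3.7333 = -0.5
  r[Y,Y] = 1 (diagonal).

R is symmetric with unit diagonal. Assembling:

R = [[1, -0.5],
 [-0.5, 1]]


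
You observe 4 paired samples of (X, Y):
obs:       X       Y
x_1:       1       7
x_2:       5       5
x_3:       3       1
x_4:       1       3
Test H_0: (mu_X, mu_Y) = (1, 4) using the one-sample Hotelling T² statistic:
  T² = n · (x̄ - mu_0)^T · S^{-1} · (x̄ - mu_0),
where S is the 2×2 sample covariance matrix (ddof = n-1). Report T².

Step 1 — sample mean vector:
  mean(X) = (1 + 5 + 3 + 1) / 4 = 10/4 = 2.5
  mean(Y) = (7 + 5 + 1 + 3) / 4 = 16/4 = 4
  x̄ = (2.5, 4),  deviation x̄ - mu_0 = (2.5, 4) - (1, 4) = (1.5, 0).

Step 2 — sample covariance matrix, S[i,j] = (1/(n-1)) · Σ_k (x_{k,i} - mean_i) · (x_{k,j} - mean_j), divisor n-1 = 3:
  S[X,X] = ((-1.5)·(-1.5) + (2.5)·(2.5) + (0.5)·(0.5) + (-1.5)·(-1.5)) / 3 = 11/3 = 3.6667
  S[X,Y] = ((-1.5)·(3) + (2.5)·(1) + (0.5)·(-3) + (-1.5)·(-1)) / 3 = -2/3 = -0.6667
  S[Y,Y] = ((3)·(3) + (1)·(1) + (-3)·(-3) + (-1)·(-1)) / 3 = 20/3 = 6.6667
  S = [[3.6667, -0.6667],
 [-0.6667, 6.6667]].

Step 3 — invert S. det(S) = 3.6667·6.6667 - (-0.6667)² = 24.
  S^{-1} = (1/det) · [[d, -b], [-b, a]] = [[0.2778, 0.0278],
 [0.0278, 0.1528]].

Step 4 — quadratic form (x̄ - mu_0)^T · S^{-1} · (x̄ - mu_0):
  S^{-1} · (x̄ - mu_0) = (0.4167, 0.0417),
  (x̄ - mu_0)^T · [...] = (1.5)·(0.4167) + (0)·(0.0417) = 0.625.

Step 5 — scale by n: T² = 4 · 0.625 = 2.5.

T² ≈ 2.5
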